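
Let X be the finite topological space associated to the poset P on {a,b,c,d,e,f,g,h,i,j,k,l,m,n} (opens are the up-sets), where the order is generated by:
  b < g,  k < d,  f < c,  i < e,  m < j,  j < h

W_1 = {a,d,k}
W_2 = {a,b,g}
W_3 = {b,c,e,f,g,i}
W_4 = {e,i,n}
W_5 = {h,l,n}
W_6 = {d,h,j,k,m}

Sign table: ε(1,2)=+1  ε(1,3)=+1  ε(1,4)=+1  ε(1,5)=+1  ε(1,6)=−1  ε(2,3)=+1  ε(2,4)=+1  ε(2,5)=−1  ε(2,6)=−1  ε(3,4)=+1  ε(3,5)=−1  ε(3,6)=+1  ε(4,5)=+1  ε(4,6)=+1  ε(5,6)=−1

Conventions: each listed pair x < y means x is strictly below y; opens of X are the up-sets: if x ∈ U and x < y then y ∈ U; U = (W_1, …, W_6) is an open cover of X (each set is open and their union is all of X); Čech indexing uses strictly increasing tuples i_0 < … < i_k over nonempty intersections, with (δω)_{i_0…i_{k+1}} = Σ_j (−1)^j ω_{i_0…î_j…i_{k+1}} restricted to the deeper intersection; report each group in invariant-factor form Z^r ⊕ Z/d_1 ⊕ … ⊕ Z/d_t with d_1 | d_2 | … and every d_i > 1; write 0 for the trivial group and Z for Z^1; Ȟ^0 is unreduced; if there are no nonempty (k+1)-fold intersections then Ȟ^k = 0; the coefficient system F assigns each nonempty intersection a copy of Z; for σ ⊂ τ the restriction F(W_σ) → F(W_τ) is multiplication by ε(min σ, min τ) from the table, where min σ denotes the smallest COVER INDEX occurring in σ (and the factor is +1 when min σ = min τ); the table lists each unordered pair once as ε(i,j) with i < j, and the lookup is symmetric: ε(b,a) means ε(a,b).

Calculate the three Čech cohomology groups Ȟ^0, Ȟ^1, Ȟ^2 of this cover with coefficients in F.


Ȟ^0 = Z; Ȟ^1 = Z; Ȟ^2 = 0

nerve simplices:
  W12={a} W16={d,k} W23={b,g} W34={e,i} W45={n} W56={h}
C dims 6,6; δ0: rk 5, SNF 1^5
degree 0: 6−5−0 = 1 → Ȟ^0 ≅ Z
degree 1: 6−0−5 = 1 → Ȟ^1 ≅ Z
degree 2: 0−0−0 = 0 → Ȟ^2 ≅ 0


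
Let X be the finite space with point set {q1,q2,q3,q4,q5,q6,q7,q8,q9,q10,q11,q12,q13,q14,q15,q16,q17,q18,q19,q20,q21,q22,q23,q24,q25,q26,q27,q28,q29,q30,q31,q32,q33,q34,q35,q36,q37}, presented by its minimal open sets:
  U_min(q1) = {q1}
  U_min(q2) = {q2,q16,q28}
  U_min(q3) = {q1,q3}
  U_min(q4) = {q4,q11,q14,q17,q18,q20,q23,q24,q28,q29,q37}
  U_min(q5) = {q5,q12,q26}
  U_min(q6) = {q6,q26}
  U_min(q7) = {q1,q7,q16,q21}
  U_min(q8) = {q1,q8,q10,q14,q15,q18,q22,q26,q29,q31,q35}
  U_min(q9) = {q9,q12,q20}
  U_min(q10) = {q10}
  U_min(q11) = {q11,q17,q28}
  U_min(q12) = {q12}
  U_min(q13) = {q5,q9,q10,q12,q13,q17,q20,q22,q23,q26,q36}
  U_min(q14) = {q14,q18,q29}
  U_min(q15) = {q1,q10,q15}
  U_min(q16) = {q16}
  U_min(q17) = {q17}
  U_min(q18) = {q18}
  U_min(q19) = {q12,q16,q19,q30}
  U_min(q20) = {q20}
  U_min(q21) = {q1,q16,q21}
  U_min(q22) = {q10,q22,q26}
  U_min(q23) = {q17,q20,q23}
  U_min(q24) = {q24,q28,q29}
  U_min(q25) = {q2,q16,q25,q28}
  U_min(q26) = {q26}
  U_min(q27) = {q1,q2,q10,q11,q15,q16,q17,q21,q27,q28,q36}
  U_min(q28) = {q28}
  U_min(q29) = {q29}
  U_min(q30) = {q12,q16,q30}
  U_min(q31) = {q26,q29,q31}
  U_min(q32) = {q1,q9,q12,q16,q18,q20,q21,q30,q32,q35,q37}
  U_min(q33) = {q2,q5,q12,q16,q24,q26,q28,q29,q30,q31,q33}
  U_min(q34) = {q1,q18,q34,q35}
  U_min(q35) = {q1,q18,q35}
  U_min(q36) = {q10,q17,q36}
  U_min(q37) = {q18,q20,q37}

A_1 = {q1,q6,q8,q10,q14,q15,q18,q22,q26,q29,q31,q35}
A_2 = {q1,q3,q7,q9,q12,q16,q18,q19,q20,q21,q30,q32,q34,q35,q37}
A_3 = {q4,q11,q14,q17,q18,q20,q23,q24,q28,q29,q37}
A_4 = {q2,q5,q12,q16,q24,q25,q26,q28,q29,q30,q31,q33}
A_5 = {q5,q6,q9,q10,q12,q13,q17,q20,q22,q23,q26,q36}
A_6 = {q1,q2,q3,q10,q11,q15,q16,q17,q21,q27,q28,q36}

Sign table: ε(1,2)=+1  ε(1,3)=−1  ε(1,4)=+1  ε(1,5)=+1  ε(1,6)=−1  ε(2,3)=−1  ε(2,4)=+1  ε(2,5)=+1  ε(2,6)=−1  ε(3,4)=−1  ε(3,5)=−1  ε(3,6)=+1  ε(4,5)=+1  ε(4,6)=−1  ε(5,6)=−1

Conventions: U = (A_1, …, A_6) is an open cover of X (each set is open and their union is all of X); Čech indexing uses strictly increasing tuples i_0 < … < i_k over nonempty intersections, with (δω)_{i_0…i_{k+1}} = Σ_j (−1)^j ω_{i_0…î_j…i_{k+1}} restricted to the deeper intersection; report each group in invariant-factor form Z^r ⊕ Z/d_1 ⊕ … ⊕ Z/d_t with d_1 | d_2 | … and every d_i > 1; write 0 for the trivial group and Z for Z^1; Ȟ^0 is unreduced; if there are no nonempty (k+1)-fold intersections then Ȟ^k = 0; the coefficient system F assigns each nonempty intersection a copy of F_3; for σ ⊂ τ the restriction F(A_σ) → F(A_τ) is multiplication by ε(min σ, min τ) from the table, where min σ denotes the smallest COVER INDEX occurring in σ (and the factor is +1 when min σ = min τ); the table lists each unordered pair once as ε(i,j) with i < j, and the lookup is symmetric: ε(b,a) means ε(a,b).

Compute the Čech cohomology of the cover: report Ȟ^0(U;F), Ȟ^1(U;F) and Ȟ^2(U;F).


nerve simplices:
  A12={q1,q18,q35} A13={q14,q18,q29} A14={q26,q29,q31} A15={q6,q10,q22,q26} A16={q1,q10,q15} A23={q18,q20,q37} A24={q12,q16,q30} A25={q9,q12,q20} A26={q1,q3,q16,q21} A34={q24,q28,q29} A35={q17,q20,q23} A36={q11,q17,q28} A45={q5,q12,q26} A46={q2,q16,q28} A56={q10,q17,q36}
  A123={q18} A126={q1} A134={q29} A145={q26} A156={q10} A235={q20} A245={q12} A246={q16} A346={q28} A356={q17}
C dims 6,15,10; δ0: rk_F3 5; δ1: rk_F3 10
degree 0: 6−5−0 = 1 → Ȟ^0 ≅ Z/3
degree 1: 15−10−5 = 0 → Ȟ^1 ≅ 0
degree 2: 10−0−10 = 0 → Ȟ^2 ≅ 0

Ȟ^0 = Z/3, Ȟ^1 = 0, Ȟ^2 = 0


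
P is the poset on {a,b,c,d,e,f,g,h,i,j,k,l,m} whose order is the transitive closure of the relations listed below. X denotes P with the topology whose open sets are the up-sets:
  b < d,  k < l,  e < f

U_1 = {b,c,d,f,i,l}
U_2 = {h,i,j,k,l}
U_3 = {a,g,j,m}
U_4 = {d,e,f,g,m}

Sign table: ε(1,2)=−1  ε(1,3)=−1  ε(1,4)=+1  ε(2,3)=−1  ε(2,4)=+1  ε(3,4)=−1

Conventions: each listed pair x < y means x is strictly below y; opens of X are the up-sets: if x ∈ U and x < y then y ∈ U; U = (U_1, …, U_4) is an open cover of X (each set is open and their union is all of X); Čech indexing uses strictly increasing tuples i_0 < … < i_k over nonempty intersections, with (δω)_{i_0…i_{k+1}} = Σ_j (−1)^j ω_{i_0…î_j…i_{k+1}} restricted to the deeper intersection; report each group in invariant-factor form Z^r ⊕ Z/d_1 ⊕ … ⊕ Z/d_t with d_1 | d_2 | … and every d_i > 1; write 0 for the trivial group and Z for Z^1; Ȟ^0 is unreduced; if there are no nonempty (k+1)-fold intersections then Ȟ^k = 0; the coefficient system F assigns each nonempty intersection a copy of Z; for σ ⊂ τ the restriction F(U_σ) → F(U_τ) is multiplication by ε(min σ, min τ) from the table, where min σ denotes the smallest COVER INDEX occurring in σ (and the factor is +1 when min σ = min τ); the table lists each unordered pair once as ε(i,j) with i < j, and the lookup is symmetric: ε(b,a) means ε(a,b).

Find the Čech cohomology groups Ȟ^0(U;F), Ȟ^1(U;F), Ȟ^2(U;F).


Ȟ^0(U;F) ≅ 0; Ȟ^1(U;F) ≅ Z/2; Ȟ^2(U;F) ≅ 0

nonempty overlaps:
  U12={i,l} U14={d,f} U23={j} U34={g,m}
C dims 4,4; δ0: rk 4, SNF 1^3·2
degree 0: 4−4−0 = 0 → Ȟ^0 ≅ 0
degree 1: 4−0−4 = 0 plus torsion [2] → Ȟ^1 ≅ Z/2
degree 2: 0−0−0 = 0 → Ȟ^2 ≅ 0


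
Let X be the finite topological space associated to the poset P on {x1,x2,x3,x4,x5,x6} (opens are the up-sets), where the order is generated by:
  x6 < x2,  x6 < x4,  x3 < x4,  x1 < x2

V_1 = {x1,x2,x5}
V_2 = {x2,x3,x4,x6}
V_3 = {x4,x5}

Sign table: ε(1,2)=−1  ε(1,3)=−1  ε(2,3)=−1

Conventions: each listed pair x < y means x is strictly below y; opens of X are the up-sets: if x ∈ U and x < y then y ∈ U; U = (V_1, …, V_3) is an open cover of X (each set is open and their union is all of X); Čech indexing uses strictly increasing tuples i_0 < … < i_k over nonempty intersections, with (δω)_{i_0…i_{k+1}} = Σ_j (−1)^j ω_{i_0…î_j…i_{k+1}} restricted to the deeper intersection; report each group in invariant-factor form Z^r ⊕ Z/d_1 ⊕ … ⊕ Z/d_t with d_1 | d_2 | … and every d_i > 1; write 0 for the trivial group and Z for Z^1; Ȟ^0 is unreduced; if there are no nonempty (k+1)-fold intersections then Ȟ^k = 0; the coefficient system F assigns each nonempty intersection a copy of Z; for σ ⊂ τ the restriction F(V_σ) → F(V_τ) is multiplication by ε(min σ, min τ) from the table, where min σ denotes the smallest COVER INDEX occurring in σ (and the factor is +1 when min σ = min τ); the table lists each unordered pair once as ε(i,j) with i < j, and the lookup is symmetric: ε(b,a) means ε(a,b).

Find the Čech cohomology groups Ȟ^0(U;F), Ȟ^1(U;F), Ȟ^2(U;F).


Ȟ^0 ≅ 0,  Ȟ^1 ≅ Z/2,  Ȟ^2 ≅ 0

nerve of the cover:
  V12={x2} V13={x5} V23={x4}
C dims 3,3; δ0: rk 3, SNF 1^2·2
Ȟ^0 = (3 − 3) − 0 = 0, so Ȟ^0 ≅ 0
Ȟ^1 = (3 − 0) − 3 = 0 plus torsion [2], so Ȟ^1 ≅ Z/2
Ȟ^2 = (0 − 0) − 0 = 0, so Ȟ^2 ≅ 0


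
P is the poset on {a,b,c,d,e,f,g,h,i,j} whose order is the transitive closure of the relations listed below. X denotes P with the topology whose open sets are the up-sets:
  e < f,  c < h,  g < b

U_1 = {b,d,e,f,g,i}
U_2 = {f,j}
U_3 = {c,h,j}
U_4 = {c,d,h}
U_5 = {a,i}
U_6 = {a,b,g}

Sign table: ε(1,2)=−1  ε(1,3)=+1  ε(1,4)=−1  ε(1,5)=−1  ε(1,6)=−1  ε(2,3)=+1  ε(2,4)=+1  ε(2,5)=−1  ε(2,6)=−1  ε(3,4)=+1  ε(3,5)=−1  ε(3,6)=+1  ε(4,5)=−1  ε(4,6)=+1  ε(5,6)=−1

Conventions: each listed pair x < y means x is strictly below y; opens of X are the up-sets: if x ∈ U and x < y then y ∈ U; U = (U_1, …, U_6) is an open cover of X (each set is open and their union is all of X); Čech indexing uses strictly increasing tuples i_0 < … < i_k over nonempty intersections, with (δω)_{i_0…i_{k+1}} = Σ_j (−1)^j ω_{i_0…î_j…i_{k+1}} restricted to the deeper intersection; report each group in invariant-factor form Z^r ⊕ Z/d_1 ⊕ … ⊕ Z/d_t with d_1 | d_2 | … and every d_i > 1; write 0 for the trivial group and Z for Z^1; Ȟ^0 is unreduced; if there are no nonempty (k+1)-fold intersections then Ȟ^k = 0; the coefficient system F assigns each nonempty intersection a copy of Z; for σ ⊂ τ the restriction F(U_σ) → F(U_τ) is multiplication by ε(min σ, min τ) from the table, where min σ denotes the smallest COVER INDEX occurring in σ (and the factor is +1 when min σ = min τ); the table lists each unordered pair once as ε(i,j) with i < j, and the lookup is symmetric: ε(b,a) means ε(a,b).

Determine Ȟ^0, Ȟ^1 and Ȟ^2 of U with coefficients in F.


Ȟ^0 ≅ 0, Ȟ^1 ≅ Z ⊕ Z/2 and Ȟ^2 ≅ 0

intersection data:
  U12={f} U14={d} U15={i} U16={b,g} U23={j} U34={c,h} U56={a}
C dims 6,7; δ0: rk 6, SNF 1^5·2
Ȟ^0 = (6 − 6) − 0 = 0, so Ȟ^0 ≅ 0
Ȟ^1 = (7 − 0) − 6 = 1 plus torsion [2], so Ȟ^1 ≅ Z ⊕ Z/2
Ȟ^2 = (0 − 0) − 0 = 0, so Ȟ^2 ≅ 0


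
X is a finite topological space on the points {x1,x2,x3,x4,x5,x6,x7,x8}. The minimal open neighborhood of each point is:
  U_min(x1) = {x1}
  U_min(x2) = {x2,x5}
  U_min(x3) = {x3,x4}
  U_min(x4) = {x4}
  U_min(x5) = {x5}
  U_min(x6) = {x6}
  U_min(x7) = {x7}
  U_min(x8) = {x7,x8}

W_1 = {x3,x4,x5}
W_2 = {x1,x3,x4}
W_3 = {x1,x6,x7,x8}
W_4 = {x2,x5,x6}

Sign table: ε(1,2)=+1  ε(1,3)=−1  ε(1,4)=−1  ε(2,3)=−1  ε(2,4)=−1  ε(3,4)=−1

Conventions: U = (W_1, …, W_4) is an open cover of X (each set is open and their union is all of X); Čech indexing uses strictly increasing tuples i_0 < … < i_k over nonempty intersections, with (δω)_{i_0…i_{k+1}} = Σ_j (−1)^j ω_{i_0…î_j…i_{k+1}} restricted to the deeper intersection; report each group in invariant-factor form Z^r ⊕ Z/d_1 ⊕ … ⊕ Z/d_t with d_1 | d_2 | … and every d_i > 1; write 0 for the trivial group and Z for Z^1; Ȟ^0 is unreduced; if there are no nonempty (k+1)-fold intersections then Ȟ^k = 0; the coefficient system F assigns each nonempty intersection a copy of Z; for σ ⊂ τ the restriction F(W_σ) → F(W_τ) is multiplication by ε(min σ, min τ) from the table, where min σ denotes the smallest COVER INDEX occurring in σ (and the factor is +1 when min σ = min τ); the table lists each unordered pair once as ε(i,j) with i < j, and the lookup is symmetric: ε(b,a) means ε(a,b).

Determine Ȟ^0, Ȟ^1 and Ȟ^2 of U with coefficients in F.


Ȟ^0 ≅ 0, Ȟ^1 ≅ Z/2, Ȟ^2 ≅ 0

nerve of the cover:
  W12={x3,x4} W14={x5} W23={x1} W34={x6}
C dims 4,4; δ0: rk 4, SNF 1^3·2
Ȟ^0 = (4 − 4) − 0 = 0, so Ȟ^0 ≅ 0
Ȟ^1 = (4 − 0) − 4 = 0 plus torsion [2], so Ȟ^1 ≅ Z/2
Ȟ^2 = (0 − 0) − 0 = 0, so Ȟ^2 ≅ 0


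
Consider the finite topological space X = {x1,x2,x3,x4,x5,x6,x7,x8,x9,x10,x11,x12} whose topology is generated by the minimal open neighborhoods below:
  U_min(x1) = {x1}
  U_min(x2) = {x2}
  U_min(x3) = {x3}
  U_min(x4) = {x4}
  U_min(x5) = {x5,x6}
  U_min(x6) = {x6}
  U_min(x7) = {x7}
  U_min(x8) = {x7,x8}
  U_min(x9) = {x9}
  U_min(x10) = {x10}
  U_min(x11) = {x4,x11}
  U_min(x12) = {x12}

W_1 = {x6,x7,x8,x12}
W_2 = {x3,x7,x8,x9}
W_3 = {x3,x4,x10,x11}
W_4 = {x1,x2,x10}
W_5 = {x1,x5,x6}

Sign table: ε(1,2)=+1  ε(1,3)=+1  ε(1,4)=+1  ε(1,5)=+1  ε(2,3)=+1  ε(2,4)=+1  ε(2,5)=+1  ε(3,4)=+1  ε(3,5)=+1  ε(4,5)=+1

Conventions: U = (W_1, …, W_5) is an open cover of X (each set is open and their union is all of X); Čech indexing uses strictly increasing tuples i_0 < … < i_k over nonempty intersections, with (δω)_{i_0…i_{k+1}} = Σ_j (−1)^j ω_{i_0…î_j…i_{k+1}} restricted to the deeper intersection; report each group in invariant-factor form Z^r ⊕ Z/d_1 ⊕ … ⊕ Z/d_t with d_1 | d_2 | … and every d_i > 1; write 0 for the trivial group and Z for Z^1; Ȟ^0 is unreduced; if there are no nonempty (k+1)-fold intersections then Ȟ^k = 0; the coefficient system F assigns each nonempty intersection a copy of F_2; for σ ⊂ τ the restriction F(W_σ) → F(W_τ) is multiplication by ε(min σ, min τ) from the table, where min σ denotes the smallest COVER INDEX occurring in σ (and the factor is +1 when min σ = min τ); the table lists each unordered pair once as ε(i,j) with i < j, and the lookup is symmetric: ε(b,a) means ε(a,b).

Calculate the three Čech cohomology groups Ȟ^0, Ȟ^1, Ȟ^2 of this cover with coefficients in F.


Ȟ^0 = Z/2; Ȟ^1 = Z/2; Ȟ^2 = 0

nerve of the cover:
  W12={x7,x8} W15={x6} W23={x3} W34={x10} W45={x1}
C dims 5,5; δ0: rk_F2 4
Ȟ^0 = (5 − 4) − 0 = 1, so Ȟ^0 ≅ Z/2
Ȟ^1 = (5 − 0) − 4 = 1, so Ȟ^1 ≅ Z/2
Ȟ^2 = (0 − 0) − 0 = 0, so Ȟ^2 ≅ 0


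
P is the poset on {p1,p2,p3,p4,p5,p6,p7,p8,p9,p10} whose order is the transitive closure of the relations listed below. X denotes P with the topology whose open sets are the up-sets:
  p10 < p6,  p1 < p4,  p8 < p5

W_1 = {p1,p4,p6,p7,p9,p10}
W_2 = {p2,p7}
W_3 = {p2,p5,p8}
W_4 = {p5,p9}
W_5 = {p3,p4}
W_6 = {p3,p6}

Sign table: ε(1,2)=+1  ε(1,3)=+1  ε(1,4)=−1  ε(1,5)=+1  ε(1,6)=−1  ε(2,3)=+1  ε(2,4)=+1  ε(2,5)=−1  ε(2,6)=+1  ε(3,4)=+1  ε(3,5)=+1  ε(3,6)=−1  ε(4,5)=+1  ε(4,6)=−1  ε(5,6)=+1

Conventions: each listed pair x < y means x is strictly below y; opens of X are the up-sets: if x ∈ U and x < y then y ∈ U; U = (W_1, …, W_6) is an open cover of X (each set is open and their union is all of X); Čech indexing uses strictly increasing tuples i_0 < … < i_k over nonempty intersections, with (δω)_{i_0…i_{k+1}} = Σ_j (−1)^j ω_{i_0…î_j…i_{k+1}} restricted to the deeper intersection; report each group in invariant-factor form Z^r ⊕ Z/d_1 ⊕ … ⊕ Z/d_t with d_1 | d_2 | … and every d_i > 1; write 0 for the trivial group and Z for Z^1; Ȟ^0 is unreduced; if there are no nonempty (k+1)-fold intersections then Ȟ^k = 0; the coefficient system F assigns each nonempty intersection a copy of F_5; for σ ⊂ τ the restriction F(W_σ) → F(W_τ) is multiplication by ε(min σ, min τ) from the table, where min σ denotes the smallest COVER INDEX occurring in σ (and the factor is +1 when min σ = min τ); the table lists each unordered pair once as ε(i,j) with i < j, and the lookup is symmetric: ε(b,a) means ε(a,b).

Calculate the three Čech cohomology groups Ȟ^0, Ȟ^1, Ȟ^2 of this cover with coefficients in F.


nonempty overlaps:
  W12={p7} W14={p9} W15={p4} W16={p6} W23={p2} W34={p5} W56={p3}
C dims 6,7; δ0: rk_F5 6
degree 0: 6−6−0 = 0 → Ȟ^0 ≅ 0
degree 1: 7−0−6 = 1 → Ȟ^1 ≅ Z/5
degree 2: 0−0−0 = 0 → Ȟ^2 ≅ 0

Ȟ^0 = 0; Ȟ^1 = Z/5; Ȟ^2 = 0


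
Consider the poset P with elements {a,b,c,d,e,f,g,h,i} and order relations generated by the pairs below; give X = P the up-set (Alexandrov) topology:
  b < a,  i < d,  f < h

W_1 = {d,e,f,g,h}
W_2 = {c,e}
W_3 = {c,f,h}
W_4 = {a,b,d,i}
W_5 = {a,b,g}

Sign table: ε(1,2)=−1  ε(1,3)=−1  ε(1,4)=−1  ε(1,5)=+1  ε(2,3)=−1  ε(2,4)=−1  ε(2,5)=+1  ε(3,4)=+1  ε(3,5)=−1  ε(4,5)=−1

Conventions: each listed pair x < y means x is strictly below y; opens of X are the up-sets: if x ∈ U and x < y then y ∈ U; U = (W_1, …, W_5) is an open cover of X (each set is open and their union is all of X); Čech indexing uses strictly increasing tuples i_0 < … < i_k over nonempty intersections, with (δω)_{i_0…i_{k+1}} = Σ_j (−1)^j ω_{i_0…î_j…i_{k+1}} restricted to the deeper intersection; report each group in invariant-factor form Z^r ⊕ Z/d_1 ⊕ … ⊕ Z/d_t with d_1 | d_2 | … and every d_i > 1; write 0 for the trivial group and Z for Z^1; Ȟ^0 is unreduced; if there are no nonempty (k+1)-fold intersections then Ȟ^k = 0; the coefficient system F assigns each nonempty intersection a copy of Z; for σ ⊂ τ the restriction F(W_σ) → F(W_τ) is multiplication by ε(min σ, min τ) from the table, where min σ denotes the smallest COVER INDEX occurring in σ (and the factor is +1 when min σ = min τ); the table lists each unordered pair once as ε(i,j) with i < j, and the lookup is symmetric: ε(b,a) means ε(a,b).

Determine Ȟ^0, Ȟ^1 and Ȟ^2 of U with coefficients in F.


Ȟ^0 = 0,  Ȟ^1 = Z ⊕ Z/2,  Ȟ^2 = 0

nerve simplices:
  W12={e} W13={f,h} W14={d} W15={g} W23={c} W45={a,b}
C dims 5,6; δ0: rk 5, SNF 1^4·2
degree 0: 5−5−0 = 0 → Ȟ^0 ≅ 0
degree 1: 6−0−5 = 1 plus torsion [2] → Ȟ^1 ≅ Z ⊕ Z/2
degree 2: 0−0−0 = 0 → Ȟ^2 ≅ 0


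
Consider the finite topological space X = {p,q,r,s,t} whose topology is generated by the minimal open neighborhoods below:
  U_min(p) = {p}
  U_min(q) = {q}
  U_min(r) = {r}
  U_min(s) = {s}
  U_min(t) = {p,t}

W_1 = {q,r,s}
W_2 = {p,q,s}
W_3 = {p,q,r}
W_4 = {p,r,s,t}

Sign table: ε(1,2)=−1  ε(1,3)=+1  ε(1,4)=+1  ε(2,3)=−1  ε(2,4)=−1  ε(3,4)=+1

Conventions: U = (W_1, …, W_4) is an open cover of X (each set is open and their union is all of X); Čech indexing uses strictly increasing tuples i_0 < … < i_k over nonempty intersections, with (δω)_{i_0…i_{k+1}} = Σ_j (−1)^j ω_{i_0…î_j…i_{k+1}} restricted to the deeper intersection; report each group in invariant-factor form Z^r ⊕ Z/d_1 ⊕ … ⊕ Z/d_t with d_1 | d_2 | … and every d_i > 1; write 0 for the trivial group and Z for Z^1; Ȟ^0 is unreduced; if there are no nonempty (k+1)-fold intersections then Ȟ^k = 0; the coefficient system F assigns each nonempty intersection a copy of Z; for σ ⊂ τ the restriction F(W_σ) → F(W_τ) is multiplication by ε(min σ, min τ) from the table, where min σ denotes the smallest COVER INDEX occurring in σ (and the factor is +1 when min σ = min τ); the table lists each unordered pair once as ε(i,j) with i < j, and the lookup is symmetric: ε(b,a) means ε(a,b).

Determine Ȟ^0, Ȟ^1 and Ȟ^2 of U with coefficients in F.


Ȟ^0(U;F) ≅ Z, Ȟ^1(U;F) ≅ 0, Ȟ^2(U;F) ≅ Z

nerve of the cover:
  W12={q,s} W13={q,r} W14={r,s} W23={p,q} W24={p,s} W34={p,r}
  W123={q} W124={s} W134={r} W234={p}
C dims 4,6,4; δ0: rk 3, SNF 1^3; δ1: rk 3, SNF 1^3
Ȟ^0 = (4 − 3) − 0 = 1, so Ȟ^0 ≅ Z
Ȟ^1 = (6 − 3) − 3 = 0, so Ȟ^1 ≅ 0
Ȟ^2 = (4 − 0) − 3 = 1, so Ȟ^2 ≅ Z


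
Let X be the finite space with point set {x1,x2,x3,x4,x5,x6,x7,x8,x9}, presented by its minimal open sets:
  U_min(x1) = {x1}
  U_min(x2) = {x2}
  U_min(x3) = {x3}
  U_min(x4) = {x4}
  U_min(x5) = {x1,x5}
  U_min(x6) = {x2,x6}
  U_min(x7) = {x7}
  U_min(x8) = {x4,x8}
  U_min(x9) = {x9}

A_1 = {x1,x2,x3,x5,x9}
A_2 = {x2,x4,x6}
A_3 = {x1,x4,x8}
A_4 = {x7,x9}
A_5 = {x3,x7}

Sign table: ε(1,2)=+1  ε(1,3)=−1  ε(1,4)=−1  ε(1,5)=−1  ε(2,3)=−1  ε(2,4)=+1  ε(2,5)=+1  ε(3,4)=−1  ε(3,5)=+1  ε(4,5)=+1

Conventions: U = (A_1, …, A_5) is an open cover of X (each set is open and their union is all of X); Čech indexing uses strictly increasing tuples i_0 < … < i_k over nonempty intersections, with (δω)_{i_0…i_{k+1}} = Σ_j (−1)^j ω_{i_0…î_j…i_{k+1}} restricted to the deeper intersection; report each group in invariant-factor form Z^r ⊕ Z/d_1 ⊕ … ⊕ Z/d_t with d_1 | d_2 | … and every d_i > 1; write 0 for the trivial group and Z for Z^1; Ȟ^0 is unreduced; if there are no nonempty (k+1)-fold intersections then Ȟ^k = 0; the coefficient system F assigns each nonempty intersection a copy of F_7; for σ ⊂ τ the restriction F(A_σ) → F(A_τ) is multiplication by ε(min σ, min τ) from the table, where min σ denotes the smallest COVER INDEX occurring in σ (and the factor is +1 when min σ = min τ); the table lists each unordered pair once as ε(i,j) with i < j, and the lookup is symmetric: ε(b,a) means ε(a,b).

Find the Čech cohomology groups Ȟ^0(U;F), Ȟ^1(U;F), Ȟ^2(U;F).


Ȟ^0 ≅ Z/7, Ȟ^1 ≅ Z/7 ⊕ Z/7, Ȟ^2 ≅ 0

nerve simplices:
  A12={x2} A13={x1} A14={x9} A15={x3} A23={x4} A45={x7}
C dims 5,6; δ0: rk_F7 4
degree 0: 5−4−0 = 1 → Ȟ^0 ≅ Z/7
degree 1: 6−0−4 = 2 → Ȟ^1 ≅ Z/7 ⊕ Z/7
degree 2: 0−0−0 = 0 → Ȟ^2 ≅ 0


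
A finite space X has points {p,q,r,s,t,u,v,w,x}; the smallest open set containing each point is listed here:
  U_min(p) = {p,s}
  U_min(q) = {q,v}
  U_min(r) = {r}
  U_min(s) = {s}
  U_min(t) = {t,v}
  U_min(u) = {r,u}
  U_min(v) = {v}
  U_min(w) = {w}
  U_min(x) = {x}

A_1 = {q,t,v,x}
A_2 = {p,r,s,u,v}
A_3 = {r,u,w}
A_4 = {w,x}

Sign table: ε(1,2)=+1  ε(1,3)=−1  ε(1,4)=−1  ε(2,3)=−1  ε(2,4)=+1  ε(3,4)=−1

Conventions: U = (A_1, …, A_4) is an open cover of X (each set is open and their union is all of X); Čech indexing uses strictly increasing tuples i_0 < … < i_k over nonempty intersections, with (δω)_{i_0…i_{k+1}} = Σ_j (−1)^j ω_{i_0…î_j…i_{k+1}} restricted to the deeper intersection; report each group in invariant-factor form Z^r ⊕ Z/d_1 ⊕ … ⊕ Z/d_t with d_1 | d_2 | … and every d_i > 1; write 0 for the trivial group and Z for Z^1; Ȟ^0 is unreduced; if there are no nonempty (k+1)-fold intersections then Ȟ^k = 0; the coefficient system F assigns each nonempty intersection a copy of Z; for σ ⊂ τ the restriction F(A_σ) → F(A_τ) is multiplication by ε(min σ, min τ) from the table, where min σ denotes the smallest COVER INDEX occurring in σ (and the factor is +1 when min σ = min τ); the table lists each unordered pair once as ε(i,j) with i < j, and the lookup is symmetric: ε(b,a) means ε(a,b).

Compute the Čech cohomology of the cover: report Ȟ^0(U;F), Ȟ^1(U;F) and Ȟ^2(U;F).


Ȟ^0 ≅ 0, Ȟ^1 ≅ Z/2 and Ȟ^2 ≅ 0

nonempty intersections:
  A12={v} A14={x} A23={r,u} A34={w}
C dims 4,4; δ0: rk 4, SNF 1^3·2
Ȟ^0: (4−4)−0=0 ⇒ 0
Ȟ^1: (4−0)−4=0 plus torsion [2] ⇒ Z/2
Ȟ^2: (0−0)−0=0 ⇒ 0


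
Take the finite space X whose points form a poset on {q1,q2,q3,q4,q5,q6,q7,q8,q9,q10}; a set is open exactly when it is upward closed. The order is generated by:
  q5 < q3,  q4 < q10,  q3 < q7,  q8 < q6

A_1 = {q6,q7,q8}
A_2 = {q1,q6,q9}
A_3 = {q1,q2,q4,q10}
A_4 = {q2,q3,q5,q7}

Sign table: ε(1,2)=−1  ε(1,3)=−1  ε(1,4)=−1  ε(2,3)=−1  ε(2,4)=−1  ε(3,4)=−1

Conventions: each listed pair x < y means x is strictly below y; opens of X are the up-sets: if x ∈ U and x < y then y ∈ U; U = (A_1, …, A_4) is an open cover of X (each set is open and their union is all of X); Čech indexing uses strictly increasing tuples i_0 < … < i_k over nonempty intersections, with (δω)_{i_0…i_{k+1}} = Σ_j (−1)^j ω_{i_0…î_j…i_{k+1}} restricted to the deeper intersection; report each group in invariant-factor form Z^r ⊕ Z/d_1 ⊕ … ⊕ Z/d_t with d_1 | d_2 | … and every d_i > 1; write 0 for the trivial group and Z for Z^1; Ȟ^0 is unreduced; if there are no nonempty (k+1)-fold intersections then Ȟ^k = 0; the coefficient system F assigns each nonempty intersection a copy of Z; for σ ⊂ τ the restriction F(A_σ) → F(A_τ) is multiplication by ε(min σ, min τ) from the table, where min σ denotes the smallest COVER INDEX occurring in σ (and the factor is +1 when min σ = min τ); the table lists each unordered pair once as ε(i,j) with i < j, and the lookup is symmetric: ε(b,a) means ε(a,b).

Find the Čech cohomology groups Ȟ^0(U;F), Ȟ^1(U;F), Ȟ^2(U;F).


nonempty intersections:
  A12={q6} A14={q7} A23={q1} A34={q2}
C dims 4,4; δ0: rk 3, SNF 1^3
Ȟ^0: (4−3)−0=1 ⇒ Z
Ȟ^1: (4−0)−3=1 ⇒ Z
Ȟ^2: (0−0)−0=0 ⇒ 0

Ȟ^0(U;F) ≅ Z, Ȟ^1(U;F) ≅ Z and Ȟ^2(U;F) ≅ 0


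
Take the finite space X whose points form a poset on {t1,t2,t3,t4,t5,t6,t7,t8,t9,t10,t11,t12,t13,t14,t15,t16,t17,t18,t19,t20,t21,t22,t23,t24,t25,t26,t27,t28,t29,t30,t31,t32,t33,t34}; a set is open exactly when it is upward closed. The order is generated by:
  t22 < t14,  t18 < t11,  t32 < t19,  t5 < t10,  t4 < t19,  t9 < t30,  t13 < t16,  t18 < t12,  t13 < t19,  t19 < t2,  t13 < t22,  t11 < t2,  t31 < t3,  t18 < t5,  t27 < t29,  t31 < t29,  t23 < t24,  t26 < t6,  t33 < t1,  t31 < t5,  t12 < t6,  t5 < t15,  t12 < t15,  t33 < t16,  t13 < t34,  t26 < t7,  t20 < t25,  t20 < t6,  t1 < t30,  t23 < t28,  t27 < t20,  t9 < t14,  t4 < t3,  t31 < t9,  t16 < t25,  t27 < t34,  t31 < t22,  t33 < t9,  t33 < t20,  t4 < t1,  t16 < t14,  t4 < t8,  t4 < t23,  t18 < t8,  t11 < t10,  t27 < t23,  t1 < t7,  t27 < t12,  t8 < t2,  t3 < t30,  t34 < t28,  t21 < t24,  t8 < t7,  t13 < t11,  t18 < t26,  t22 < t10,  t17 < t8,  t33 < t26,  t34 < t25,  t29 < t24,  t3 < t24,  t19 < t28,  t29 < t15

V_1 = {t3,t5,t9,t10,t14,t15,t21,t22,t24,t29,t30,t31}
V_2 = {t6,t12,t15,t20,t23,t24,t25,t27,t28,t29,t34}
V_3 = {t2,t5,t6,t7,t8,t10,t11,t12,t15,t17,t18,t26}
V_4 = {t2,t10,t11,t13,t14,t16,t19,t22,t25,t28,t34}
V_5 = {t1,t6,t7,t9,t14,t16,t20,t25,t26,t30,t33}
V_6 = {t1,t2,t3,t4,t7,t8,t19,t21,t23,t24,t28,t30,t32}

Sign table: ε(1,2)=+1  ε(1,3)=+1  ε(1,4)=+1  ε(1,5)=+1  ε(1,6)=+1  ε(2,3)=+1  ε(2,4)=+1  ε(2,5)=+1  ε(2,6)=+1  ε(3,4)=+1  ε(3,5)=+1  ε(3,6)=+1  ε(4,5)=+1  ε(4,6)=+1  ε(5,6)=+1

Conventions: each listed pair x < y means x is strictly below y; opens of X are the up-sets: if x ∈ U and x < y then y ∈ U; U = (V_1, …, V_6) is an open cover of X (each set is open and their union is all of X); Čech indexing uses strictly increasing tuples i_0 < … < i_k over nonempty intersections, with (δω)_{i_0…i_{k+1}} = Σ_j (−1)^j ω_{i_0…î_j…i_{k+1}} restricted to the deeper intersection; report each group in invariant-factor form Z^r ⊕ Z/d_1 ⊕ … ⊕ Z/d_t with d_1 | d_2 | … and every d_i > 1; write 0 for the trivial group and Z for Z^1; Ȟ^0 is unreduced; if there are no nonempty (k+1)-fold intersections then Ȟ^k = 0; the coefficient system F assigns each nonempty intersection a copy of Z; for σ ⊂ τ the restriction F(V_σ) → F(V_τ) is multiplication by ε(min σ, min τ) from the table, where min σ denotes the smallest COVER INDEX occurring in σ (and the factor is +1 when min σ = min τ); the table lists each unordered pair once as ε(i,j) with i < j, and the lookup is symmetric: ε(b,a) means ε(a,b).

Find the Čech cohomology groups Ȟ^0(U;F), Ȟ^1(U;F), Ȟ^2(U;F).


Ȟ^0 = Z,  Ȟ^1 = 0,  Ȟ^2 = Z/2

nonempty overlaps:
  V12={t15,t24,t29} V13={t5,t10,t15} V14={t10,t14,t22} V15={t9,t14,t30} V16={t3,t21,t24,t30} V23={t6,t12,t15} V24={t25,t28,t34} V25={t6,t20,t25} V26={t23,t24,t28} V34={t2,t10,t11} V35={t6,t7,t26} V36={t2,t7,t8} V45={t14,t16,t25} V46={t2,t19,t28} V56={t1,t7,t30}
  V123={t15} V126={t24} V134={t10} V145={t14} V156={t30} V235={t6} V245={t25} V246={t28} V346={t2} V356={t7}
C dims 6,15,10; δ0: rk 5, SNF 1^5; δ1: rk 10, SNF 1^9·2
degree 0: 6−5−0 = 1 → Ȟ^0 ≅ Z
degree 1: 15−10−5 = 0 → Ȟ^1 ≅ 0
degree 2: 10−0−10 = 0 plus torsion [2] → Ȟ^2 ≅ Z/2


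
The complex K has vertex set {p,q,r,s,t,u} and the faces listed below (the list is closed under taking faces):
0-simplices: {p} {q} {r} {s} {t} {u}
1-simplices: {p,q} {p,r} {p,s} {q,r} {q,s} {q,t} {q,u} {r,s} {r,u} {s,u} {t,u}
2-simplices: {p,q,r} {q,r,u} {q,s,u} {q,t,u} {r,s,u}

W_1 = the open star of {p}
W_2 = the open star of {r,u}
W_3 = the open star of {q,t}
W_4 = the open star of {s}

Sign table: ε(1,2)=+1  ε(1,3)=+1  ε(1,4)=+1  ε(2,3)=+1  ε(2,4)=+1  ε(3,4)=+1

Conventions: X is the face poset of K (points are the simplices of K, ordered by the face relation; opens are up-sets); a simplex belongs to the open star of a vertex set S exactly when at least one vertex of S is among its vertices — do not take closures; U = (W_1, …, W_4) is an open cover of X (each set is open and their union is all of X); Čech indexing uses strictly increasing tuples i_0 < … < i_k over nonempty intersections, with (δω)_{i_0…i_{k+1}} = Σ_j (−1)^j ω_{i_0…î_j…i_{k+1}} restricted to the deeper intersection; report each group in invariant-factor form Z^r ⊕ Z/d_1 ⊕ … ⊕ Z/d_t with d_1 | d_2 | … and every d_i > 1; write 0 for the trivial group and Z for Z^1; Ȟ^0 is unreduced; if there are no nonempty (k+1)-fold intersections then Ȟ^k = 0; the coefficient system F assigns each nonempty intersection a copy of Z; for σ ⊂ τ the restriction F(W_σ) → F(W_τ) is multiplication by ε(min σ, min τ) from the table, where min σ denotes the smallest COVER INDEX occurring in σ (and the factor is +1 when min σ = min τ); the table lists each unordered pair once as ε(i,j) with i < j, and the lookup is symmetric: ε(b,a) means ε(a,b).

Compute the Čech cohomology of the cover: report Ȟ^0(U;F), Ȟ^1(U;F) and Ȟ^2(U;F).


nonempty intersections:
  W1={{p},{p,q},{p,r},{p,s},{p,q,r}} W2={{r},{u},{p,r},{q,r},{q,u},{r,s},{r,u},{s,u},{t,u},{p,q,r},{q,r,u},{q,s,u},{q,t,u},{r,s,u}} W3={{q},{t},{p,q},{q,r},{q,s},{q,t},{q,u},{t,u},{p,q,r},{q,r,u},{q,s,u},{q,t,u}} W4={{s},{p,s},{q,s},{r,s},{s,u},{q,s,u},{r,s,u}}
  W12={{p,r},{p,q,r}} W13={{p,q},{p,q,r}} W14={{p,s}} W23={{q,r},{q,u},{t,u},{p,q,r},{q,r,u},{q,s,u},{q,t,u}} W24={{r,s},{s,u},{q,s,u},{r,s,u}} W34={{q,s},{q,s,u}}
  W123={{p,q,r}} W234={{q,s,u}}
C dims 4,6,2; δ0: rk 3, SNF 1^3; δ1: rk 2, SNF 1^2
Ȟ^0: (4−3)−0=1 ⇒ Z
Ȟ^1: (6−2)−3=1 ⇒ Z
Ȟ^2: (2−0)−2=0 ⇒ 0

Ȟ^0 ≅ Z; Ȟ^1 ≅ Z; Ȟ^2 ≅ 0


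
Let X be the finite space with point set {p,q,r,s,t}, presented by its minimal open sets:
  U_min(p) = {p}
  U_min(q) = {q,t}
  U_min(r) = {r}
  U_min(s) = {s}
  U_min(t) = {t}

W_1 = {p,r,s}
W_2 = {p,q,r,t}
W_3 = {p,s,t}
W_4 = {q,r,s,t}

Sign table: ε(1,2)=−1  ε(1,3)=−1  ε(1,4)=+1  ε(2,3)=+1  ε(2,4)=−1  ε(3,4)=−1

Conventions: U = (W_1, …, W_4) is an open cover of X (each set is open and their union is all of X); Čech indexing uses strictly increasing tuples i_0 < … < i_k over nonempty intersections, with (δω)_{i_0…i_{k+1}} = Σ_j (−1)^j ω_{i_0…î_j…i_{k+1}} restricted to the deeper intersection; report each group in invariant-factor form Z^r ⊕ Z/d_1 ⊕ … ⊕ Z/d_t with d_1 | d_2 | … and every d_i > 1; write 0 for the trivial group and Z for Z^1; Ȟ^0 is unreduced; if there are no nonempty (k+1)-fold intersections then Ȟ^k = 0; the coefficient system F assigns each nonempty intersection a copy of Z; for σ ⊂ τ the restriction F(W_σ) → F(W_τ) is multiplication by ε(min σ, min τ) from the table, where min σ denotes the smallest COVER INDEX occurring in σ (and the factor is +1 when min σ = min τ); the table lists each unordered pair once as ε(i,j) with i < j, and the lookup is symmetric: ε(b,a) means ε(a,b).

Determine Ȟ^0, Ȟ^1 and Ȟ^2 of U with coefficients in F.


nerve of the cover:
  W12={p,r} W13={p,s} W14={r,s} W23={p,t} W24={q,r,t} W34={s,t}
  W123={p} W124={r} W134={s} W234={t}
C dims 4,6,4; δ0: rk 3, SNF 1^3; δ1: rk 3, SNF 1^3
Ȟ^0 = (4 − 3) − 0 = 1, so Ȟ^0 ≅ Z
Ȟ^1 = (6 − 3) − 3 = 0, so Ȟ^1 ≅ 0
Ȟ^2 = (4 − 0) − 3 = 1, so Ȟ^2 ≅ Z

Ȟ^0(U;F) ≅ Z, Ȟ^1(U;F) ≅ 0 and Ȟ^2(U;F) ≅ Z


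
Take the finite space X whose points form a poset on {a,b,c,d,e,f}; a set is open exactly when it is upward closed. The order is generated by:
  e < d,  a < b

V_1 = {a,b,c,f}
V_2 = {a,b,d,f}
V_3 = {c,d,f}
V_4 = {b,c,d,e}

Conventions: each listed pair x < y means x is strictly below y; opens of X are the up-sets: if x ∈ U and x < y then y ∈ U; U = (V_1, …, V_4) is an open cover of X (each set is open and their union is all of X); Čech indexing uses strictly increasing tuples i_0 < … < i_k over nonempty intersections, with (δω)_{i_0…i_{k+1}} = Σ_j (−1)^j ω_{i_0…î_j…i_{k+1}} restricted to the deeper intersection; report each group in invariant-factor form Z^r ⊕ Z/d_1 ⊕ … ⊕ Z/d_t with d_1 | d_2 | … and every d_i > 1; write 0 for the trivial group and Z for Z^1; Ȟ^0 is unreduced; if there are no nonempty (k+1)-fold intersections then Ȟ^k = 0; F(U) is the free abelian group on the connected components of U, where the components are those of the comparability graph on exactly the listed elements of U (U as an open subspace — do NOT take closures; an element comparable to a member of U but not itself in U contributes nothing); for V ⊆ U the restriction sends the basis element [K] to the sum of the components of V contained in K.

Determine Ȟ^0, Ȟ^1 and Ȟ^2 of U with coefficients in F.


nonempty overlaps:
  V12={a,b,f} V13={c,f} V14={b,c} V23={d,f} V24={b,d} V34={c,d}
  V123={f} V124={b} V134={c} V234={d}
components per intersection:
  V1: {a,b} {c} {f}
  V2: {a,b} {d} {f}
  V3: {c} {d} {f}
  V4: {b} {c} {d,e}
  V12: {a,b} {f}
  V13: {c} {f}
  V14: {b} {c}
  V23: {d} {f}
  V24: {b} {d}
  V34: {c} {d}
  V123: {f}
  V124: {b}
  V134: {c}
  V234: {d}
C dims 12,12,4; δ0: rk 8, SNF 1^8; δ1: rk 4, SNF 1^4
degree 0: 12−8−0 = 4 → Ȟ^0 ≅ Z^4
degree 1: 12−4−8 = 0 → Ȟ^1 ≅ 0
degree 2: 4−0−4 = 0 → Ȟ^2 ≅ 0

Ȟ^0 = Z^4, Ȟ^1 = 0 and Ȟ^2 = 0


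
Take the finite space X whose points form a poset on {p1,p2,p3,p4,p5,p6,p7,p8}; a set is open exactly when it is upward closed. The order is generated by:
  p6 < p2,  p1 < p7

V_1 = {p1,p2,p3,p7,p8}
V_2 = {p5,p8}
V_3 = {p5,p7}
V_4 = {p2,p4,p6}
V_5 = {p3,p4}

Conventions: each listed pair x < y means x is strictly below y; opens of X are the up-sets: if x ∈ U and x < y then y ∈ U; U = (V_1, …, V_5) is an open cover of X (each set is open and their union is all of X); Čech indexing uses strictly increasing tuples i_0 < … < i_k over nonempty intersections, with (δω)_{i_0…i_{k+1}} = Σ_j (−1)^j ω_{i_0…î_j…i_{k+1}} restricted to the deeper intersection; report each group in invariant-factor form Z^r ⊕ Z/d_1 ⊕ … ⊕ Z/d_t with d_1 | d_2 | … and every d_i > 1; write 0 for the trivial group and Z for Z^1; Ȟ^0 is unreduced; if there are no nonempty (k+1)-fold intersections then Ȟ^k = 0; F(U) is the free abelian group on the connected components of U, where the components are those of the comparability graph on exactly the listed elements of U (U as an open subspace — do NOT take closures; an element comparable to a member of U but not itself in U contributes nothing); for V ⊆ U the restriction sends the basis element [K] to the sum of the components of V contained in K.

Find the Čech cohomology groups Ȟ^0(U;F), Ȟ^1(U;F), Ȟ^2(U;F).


intersection data:
  V12={p8} V13={p7} V14={p2} V15={p3} V23={p5} V45={p4}
components per intersection:
  V1: {p1,p7} {p2} {p3} {p8}
  V2: {p5} {p8}
  V3: {p5} {p7}
  V4: {p2,p6} {p4}
  V5: {p3} {p4}
  V12: {p8}
  V13: {p7}
  V14: {p2}
  V15: {p3}
  V23: {p5}
  V45: {p4}
C dims 12,6; δ0: rk 6, SNF 1^6
Ȟ^0 = (12 − 6) − 0 = 6, so Ȟ^0 ≅ Z^6
Ȟ^1 = (6 − 0) − 6 = 0, so Ȟ^1 ≅ 0
Ȟ^2 = (0 − 0) − 0 = 0, so Ȟ^2 ≅ 0

Ȟ^0 = Z^6,  Ȟ^1 = 0,  Ȟ^2 = 0


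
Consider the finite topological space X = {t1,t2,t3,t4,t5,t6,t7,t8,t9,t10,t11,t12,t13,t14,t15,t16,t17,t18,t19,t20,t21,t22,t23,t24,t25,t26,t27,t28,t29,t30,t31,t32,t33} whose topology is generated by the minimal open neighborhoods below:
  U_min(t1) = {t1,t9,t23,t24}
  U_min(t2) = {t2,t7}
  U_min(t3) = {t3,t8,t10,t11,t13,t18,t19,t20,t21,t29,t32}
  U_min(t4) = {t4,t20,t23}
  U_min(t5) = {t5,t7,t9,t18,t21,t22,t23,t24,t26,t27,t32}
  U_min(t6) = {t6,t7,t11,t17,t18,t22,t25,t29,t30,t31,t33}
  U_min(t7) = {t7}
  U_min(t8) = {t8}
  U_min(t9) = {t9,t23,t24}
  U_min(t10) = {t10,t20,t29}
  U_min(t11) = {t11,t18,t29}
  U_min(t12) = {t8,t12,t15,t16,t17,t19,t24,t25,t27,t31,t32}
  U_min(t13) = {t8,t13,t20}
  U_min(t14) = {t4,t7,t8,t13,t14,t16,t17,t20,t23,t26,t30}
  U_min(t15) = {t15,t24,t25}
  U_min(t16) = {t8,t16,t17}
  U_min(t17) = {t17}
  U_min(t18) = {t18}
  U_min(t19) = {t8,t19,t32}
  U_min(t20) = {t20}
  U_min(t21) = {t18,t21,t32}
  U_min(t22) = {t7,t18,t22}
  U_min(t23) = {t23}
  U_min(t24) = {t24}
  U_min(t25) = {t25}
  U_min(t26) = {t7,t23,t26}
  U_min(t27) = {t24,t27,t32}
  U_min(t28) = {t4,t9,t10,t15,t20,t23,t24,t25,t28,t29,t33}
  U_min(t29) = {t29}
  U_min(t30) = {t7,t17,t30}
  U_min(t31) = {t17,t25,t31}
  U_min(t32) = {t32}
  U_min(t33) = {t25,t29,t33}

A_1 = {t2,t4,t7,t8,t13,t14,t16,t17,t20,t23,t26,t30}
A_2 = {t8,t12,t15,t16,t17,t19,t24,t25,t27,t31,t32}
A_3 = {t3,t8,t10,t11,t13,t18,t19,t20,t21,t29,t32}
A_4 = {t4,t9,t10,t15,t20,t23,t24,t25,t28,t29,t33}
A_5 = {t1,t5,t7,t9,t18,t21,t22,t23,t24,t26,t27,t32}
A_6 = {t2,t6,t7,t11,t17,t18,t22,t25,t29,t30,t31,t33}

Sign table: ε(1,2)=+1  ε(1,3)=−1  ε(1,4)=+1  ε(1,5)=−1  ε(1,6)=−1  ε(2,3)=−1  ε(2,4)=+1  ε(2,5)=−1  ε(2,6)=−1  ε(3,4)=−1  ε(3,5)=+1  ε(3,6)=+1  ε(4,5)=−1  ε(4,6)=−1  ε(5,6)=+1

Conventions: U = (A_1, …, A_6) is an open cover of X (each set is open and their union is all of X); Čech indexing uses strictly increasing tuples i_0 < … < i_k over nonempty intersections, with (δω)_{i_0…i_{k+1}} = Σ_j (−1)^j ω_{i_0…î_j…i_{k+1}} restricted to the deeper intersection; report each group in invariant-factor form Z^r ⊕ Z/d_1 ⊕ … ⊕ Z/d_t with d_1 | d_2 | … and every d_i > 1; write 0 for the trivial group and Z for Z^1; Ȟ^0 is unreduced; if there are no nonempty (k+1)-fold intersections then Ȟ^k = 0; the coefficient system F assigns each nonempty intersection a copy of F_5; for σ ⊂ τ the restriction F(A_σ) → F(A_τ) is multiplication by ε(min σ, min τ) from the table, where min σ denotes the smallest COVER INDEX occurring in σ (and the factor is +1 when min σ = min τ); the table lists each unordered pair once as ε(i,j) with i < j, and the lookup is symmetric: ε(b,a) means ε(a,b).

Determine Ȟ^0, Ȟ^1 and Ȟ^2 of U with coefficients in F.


Ȟ^0 ≅ Z/5,  Ȟ^1 ≅ 0,  Ȟ^2 ≅ 0

cover nerve:
  A12={t8,t16,t17} A13={t8,t13,t20} A14={t4,t20,t23} A15={t7,t23,t26} A16={t2,t7,t17,t30} A23={t8,t19,t32} A24={t15,t24,t25} A25={t24,t27,t32} A26={t17,t25,t31} A34={t10,t20,t29} A35={t18,t21,t32} A36={t11,t18,t29} A45={t9,t23,t24} A46={t25,t29,t33} A56={t7,t18,t22}
  A123={t8} A126={t17} A134={t20} A145={t23} A156={t7} A235={t32} A245={t24} A246={t25} A346={t29} A356={t18}
C dims 6,15,10; δ0: rk_F5 5; δ1: rk_F5 10
Ȟ^0: (6−5)−0=1 ⇒ Z/5
Ȟ^1: (15−10)−5=0 ⇒ 0
Ȟ^2: (10−0)−10=0 ⇒ 0


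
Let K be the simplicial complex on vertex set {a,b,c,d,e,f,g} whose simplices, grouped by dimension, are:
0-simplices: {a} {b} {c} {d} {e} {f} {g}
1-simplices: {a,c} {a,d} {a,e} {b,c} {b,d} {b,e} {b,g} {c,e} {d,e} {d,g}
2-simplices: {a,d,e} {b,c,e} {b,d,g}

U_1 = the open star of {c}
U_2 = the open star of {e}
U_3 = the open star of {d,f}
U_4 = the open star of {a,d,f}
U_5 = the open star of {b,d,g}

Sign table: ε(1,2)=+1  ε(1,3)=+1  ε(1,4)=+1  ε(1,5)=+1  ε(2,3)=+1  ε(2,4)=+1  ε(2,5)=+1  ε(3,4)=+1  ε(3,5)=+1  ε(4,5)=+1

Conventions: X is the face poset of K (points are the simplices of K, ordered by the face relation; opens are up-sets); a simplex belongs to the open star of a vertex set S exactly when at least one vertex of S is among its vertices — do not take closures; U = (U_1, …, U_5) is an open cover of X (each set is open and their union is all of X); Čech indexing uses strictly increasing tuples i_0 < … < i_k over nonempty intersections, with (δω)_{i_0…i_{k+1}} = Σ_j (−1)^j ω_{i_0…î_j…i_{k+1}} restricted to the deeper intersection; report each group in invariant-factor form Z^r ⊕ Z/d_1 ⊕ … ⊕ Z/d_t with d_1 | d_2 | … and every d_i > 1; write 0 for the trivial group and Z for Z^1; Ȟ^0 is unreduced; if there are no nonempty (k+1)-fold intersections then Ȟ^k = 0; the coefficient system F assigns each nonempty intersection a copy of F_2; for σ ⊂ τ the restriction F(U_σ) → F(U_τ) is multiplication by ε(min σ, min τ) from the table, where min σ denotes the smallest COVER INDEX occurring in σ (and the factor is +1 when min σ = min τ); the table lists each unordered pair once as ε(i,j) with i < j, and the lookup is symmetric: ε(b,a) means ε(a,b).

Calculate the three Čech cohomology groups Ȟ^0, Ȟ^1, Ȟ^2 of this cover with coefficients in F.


Ȟ^0 ≅ Z/2,  Ȟ^1 ≅ Z/2,  Ȟ^2 ≅ 0

cover nerve:
  U1={{c},{a,c},{b,c},{c,e},{b,c,e}} U2={{e},{a,e},{b,e},{c,e},{d,e},{a,d,e},{b,c,e}} U3={{d},{f},{a,d},{b,d},{d,e},{d,g},{a,d,e},{b,d,g}} U4={{a},{d},{f},{a,c},{a,d},{a,e},{b,d},{d,e},{d,g},{a,d,e},{b,d,g}} U5={{b},{d},{g},{a,d},{b,c},{b,d},{b,e},{b,g},{d,e},{d,g},{a,d,e},{b,c,e},{b,d,g}}
  U12={{c,e},{b,c,e}} U14={{a,c}} U15={{b,c},{b,c,e}} U23={{d,e},{a,d,e}} U24={{a,e},{d,e},{a,d,e}} U25={{b,e},{d,e},{a,d,e},{b,c,e}} U34={{d},{f},{a,d},{b,d},{d,e},{d,g},{a,d,e},{b,d,g}} U35={{d},{a,d},{b,d},{d,e},{d,g},{a,d,e},{b,d,g}} U45={{d},{a,d},{b,d},{d,e},{d,g},{a,d,e},{b,d,g}}
  U125={{b,c,e}} U234={{d,e},{a,d,e}} U235={{d,e},{a,d,e}} U245={{d,e},{a,d,e}} U345={{d},{a,d},{b,d},{d,e},{d,g},{a,d,e},{b,d,g}}
  U2345={{d,e},{a,d,e}}
C dims 5,9,5,1; δ0: rk_F2 4; δ1: rk_F2 4; δ2: rk_F2 1
Ȟ^0: (5−4)−0=1 ⇒ Z/2
Ȟ^1: (9−4)−4=1 ⇒ Z/2
Ȟ^2: (5−1)−4=0 ⇒ 0
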